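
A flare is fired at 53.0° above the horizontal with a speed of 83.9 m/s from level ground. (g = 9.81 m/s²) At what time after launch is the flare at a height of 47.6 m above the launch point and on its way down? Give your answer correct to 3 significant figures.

12.9 s

v_y0 = 83.9 sin 53.0° = 67.01 m/s.
Set y = v_y0 t − ½ g t² = 47.6: 4.905 t² − 67.01 t + 47.6 = 0.
t = [67.01 ± √(4490 − 933.9)] / 9.81 = (67.01 ± 59.63) / 9.81, giving t = 0.752 s or t = 12.9 s.
On the way down corresponds to the larger root: t = 12.9 s.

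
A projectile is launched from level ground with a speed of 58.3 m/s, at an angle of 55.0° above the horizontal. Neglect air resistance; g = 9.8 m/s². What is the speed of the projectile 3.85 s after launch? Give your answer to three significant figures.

34.9 m/s

v_x = 58.3 cos 55.0° = 33.44 m/s (constant).
v_y(t) = 58.3 sin 55.0° − g t = 47.76 − 9.8 × 3.85 = 10.03 m/s.
Speed = √(v_x² + v_y²) = √(1118 + 100.6) = 34.9 m/s.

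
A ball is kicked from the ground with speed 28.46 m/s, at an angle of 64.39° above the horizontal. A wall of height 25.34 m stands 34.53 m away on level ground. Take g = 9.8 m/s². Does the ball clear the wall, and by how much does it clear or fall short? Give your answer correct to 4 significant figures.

Yes — it clears the wall by 8.091 m.

v_x = 28.46 cos 64.39° = 12.302 m/s; v_y0 = 28.46 sin 64.39° = 25.664 m/s.
Time to reach the wall: t = 34.53 / 12.302 = 2.8069 s.
Height at that point: y = 25.664×2.8069 − 4.900×2.8069² = 33.431 m.
That is 33.431 − 25.34 = 8.091 m above the top of the wall, so the ball clears it.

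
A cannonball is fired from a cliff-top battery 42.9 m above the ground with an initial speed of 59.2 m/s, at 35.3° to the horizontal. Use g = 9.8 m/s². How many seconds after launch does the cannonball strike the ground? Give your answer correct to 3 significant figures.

Vertical component: v_y = 59.2 sin 35.3° = 34.21 m/s.
Taking up as positive with launch at y = 42.9 m, landing at y = 0: 0 = 42.9 + 34.21 t − ½(9.8) t².
Solving 4.900 t² − 34.21 t − 42.9 = 0 gives t = [34.21 + √(34.21² + 4·4.900·42.9)] / 9.800 = 8.07 s.

8.07 s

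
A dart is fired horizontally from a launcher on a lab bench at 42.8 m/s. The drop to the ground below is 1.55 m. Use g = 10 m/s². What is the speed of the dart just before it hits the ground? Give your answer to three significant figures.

43.2 m/s

Fall time: t = √(2 × 1.55 / 10) = 0.5568 s.
At impact: v_x = 42.8 m/s (unchanged), v_y = g t = 10 × 0.5568 = 5.568 m/s.
Speed = √(v_x² + v_y²) = √(1832 + 31.00) = 43.2 m/s.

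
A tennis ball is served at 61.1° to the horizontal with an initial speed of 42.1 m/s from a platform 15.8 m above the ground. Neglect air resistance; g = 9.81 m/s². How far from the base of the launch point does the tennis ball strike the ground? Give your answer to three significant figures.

Components: v_x = 42.1 cos 61.1° = 20.35 m/s, v_y = 42.1 sin 61.1° = 36.86 m/s.
Vertical: 0 = 15.8 + 36.86 t − ½(9.81) t² ⇒ 4.905 t² − 36.86 t − 15.8 = 0.
t = [36.86 + √(1359 + 310.0)] / 9.810 = 7.922 s.
Horizontal: R = v_x · t = 20.35 × 7.922 = 161 m.

161 m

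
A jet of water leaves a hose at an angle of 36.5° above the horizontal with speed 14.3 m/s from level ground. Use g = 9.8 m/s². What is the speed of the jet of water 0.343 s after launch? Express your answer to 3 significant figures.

12.6 m/s

v_x = 14.3 cos 36.5° = 11.50 m/s (constant).
v_y(t) = 14.3 sin 36.5° − g t = 8.506 − 9.8 × 0.343 = 5.145 m/s.
Speed = √(v_x² + v_y²) = √(132.2 + 26.47) = 12.6 m/s.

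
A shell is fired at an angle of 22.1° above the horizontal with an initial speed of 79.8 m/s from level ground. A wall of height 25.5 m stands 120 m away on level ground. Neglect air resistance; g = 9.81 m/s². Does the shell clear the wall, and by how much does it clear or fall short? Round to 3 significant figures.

v_x = 79.8 cos 22.1° = 73.94 m/s; v_y0 = 79.8 sin 22.1° = 30.02 m/s.
Time to reach the wall: t = 120 / 73.94 = 1.623 s.
Height at that point: y = 30.02×1.623 − 4.905×1.623² = 35.80 m.
That is 35.80 − 25.5 = 10.3 m above the top of the wall, so the shell clears it.

Yes — it clears the wall by 10.3 m.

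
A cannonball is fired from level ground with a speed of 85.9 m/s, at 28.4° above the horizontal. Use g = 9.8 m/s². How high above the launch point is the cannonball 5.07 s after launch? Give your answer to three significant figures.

v_y0 = 85.9 sin 28.4° = 40.86 m/s.
y(t) = v_y0 t − ½ g t² = 40.86×5.07 − 4.900×5.07² = 81.2 m.

81.2 m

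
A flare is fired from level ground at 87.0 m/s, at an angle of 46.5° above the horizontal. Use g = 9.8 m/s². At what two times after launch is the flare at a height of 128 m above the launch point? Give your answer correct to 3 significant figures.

v_y0 = 87.0 sin 46.5° = 63.11 m/s.
Set y = v_y0 t − ½ g t² = 128: 4.900 t² − 63.11 t + 128 = 0.
t = [63.11 ± √(3983 − 2509)] / 9.8 = (63.11 ± 38.39) / 9.8, giving t = 2.52 s or t = 10.4 s.
So the flare is at 128 m at t = 2.52 s (rising) and t = 10.4 s (falling).

2.52 s and 10.4 s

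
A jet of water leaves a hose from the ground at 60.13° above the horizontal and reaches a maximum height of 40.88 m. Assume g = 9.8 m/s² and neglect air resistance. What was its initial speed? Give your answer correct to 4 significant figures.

At maximum height v_y = 0, so (v₀ sin θ)² = 2 g H.
v₀ sin 60.13° = √(2 × 9.8 × 40.88) = 28.306 m/s.
v₀ = 28.306 / sin 60.13° = 28.306 / 0.8672 = 32.64 m/s.

32.64 m/s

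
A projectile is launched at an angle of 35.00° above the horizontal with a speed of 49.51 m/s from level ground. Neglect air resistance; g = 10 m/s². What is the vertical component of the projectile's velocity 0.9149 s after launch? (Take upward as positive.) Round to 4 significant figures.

Initial vertical component: v_y0 = 49.51 sin 35.00° = 28.398 m/s.
v_y(t) = v_y0 − g t = 28.398 − 10 × 0.9149 = 19.25 m/s.

19.25 m/s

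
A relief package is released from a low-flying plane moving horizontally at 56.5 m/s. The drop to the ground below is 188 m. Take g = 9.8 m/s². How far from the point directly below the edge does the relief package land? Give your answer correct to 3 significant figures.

Initial vertical velocity is zero, so the fall time comes from h = ½ g t²: t = √(2 × 188 / 9.8) = 6.194 s.
Horizontal motion is uniform at 56.5 m/s, so x = 56.5 × 6.194 = 350 m.

350 m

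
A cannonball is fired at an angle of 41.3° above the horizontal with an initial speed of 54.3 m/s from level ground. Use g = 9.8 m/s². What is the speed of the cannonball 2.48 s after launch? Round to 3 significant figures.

v_x = 54.3 cos 41.3° = 40.79 m/s (constant).
v_y(t) = 54.3 sin 41.3° − g t = 35.84 − 9.8 × 2.48 = 11.54 m/s.
Speed = √(v_x² + v_y²) = √(1664 + 133.2) = 42.4 m/s.

42.4 m/s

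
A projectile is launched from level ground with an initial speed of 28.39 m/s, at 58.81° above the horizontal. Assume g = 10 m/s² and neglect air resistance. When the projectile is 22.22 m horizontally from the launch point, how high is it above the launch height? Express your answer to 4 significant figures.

25.28 m

v_x = 28.39 cos 58.81° = 14.703 m/s, v_y0 = 28.39 sin 58.81° = 24.286 m/s.
Time to reach x = 22.22 m: t = x / v_x = 22.22 / 14.703 = 1.5113 s.
y = v_y0 t − ½ g t² = 24.286×1.5113 − 5.000×1.5113² = 25.28 m.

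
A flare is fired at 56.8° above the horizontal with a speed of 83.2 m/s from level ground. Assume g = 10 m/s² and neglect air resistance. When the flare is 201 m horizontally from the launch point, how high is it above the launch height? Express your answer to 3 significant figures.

v_x = 83.2 cos 56.8° = 45.56 m/s, v_y0 = 83.2 sin 56.8° = 69.62 m/s.
Time to reach x = 201 m: t = x / v_x = 201 / 45.56 = 4.412 s.
y = v_y0 t − ½ g t² = 69.62×4.412 − 5.000×4.412² = 210 m.

210 m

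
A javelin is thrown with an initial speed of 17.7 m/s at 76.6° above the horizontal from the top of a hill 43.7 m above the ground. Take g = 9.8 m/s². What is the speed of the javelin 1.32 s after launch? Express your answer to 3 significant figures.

v_x = 17.7 cos 76.6° = 4.102 m/s (constant).
v_y(t) = 17.7 sin 76.6° − g t = 17.22 − 9.8 × 1.32 = 4.284 m/s.
Speed = √(v_x² + v_y²) = √(16.83 + 18.35) = 5.93 m/s.

5.93 m/s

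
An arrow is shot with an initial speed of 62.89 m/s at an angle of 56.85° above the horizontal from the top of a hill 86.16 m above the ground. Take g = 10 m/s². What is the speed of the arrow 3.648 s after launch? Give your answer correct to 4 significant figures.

38.00 m/s

v_x = 62.89 cos 56.85° = 34.390 m/s (constant).
v_y(t) = 62.89 sin 56.85° − g t = 52.654 − 10 × 3.648 = 16.174 m/s.
Speed = √(v_x² + v_y²) = √(1182.7 + 261.60) = 38.00 m/s.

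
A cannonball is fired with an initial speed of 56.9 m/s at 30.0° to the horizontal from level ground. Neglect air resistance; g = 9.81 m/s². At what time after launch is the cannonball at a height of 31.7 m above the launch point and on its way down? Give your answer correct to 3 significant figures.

v_y0 = 56.9 sin 30.0° = 28.45 m/s.
Set y = v_y0 t − ½ g t² = 31.7: 4.905 t² − 28.45 t + 31.7 = 0.
t = [28.45 ± √(809.4 − 622.0)] / 9.81 = (28.45 ± 13.69) / 9.81, giving t = 1.50 s or t = 4.30 s.
On the way down corresponds to the larger root: t = 4.30 s.

4.30 s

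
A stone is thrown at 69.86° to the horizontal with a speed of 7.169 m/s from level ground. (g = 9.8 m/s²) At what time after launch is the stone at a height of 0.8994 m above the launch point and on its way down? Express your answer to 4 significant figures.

v_y0 = 7.169 sin 69.86° = 6.7306 m/s.
Set y = v_y0 t − ½ g t² = 0.8994: 4.900 t² − 6.7306 t + 0.8994 = 0.
t = [6.7306 ± √(45.301 − 17.628)] / 9.8 = (6.7306 ± 5.2605) / 9.8, giving t = 0.1500 s or t = 1.224 s.
On the way down corresponds to the larger root: t = 1.224 s.

1.224 s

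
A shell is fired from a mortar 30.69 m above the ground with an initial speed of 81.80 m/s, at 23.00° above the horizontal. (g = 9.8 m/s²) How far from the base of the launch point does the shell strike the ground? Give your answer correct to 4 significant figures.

555.1 m

Components: v_x = 81.80 cos 23.00° = 75.297 m/s, v_y = 81.80 sin 23.00° = 31.962 m/s.
Vertical: 0 = 30.69 + 31.962 t − ½(9.8) t² ⇒ 4.900 t² − 31.962 t − 30.69 = 0.
t = [31.962 + √(1021.6 + 601.52)] / 9.800 = 7.3724 s.
Horizontal: R = v_x · t = 75.297 × 7.3724 = 555.1 m.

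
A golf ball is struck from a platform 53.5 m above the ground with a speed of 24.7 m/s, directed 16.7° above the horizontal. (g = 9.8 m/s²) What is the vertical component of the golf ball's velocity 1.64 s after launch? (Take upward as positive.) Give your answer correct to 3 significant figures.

Initial vertical component: v_y0 = 24.7 sin 16.7° = 7.098 m/s.
v_y(t) = v_y0 − g t = 7.098 − 9.8 × 1.64 = -8.97 m/s.

-8.97 m/s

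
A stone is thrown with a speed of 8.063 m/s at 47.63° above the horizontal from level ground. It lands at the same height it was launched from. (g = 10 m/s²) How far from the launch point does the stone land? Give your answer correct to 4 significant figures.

For level ground, R = v₀² sin(2θ) / g.
sin(2 × 47.63°) = sin 95.260° = 0.9958.
R = (8.063)² × 0.9958 / 10 = 6.474 m.

6.474 m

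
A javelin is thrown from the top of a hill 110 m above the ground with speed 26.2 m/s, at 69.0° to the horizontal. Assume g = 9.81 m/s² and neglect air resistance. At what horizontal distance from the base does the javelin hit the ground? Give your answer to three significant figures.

73.7 m

Components: v_x = 26.2 cos 69.0° = 9.389 m/s, v_y = 26.2 sin 69.0° = 24.46 m/s.
Vertical: 0 = 110 + 24.46 t − ½(9.81) t² ⇒ 4.905 t² − 24.46 t − 110 = 0.
t = [24.46 + √(598.3 + 2158)] / 9.810 = 7.845 s.
Horizontal: R = v_x · t = 9.389 × 7.845 = 73.7 m.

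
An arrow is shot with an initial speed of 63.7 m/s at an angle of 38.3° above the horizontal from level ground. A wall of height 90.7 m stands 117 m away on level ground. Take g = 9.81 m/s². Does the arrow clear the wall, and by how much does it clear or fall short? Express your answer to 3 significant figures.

No — it falls 25.2 m short of clearing the wall.

v_x = 63.7 cos 38.3° = 49.99 m/s; v_y0 = 63.7 sin 38.3° = 39.48 m/s.
Time to reach the wall: t = 117 / 49.99 = 2.340 s.
Height at that point: y = 39.48×2.340 − 4.905×2.340² = 65.53 m.
That is 90.7 − 65.53 = 25.2 m below the top of the wall, so the arrow does not clear it.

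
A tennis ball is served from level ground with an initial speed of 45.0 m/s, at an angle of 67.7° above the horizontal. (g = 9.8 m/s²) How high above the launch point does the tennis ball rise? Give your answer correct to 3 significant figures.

88.4 m

Vertical component of launch velocity: v_y = 45.0 sin 67.7° = 41.63 m/s.
At the highest point the vertical velocity is zero, so v_y² = 2 g h_max.
h_max = (41.63)² / (2 × 9.8) = 1733 / 19.60 = 88.4 m.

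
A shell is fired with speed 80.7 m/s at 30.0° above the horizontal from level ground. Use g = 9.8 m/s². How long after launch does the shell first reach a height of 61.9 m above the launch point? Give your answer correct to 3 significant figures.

2.04 s

v_y0 = 80.7 sin 30.0° = 40.35 m/s.
Set y = v_y0 t − ½ g t² = 61.9: 4.900 t² − 40.35 t + 61.9 = 0.
t = [40.35 ± √(1628 − 1213)] / 9.8 = (40.35 ± 20.37) / 9.8, giving t = 2.04 s or t = 6.20 s.
The shell is on the way up at the first time, so t = 2.04 s.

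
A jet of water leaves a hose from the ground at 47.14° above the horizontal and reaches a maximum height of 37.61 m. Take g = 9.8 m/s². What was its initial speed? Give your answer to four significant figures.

At maximum height v_y = 0, so (v₀ sin θ)² = 2 g H.
v₀ sin 47.14° = √(2 × 9.8 × 37.61) = 27.151 m/s.
v₀ = 27.151 / sin 47.14° = 27.151 / 0.7330 = 37.04 m/s.

37.04 m/s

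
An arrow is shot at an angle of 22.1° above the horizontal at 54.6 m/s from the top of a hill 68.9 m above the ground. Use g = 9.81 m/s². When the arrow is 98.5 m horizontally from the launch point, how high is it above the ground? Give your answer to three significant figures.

v_x = 54.6 cos 22.1° = 50.59 m/s, v_y0 = 54.6 sin 22.1° = 20.54 m/s.
Time to reach x = 98.5 m: t = x / v_x = 98.5 / 50.59 = 1.947 s.
y = 68.9 + v_y0 t − ½ g t² = 68.9 + 20.54×1.947 − 4.905×1.947² = 90.3 m.

90.3 m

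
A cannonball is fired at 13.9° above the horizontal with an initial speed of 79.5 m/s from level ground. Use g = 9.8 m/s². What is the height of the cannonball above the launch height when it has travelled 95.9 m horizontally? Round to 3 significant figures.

16.2 m

v_x = 79.5 cos 13.9° = 77.17 m/s, v_y0 = 79.5 sin 13.9° = 19.10 m/s.
Time to reach x = 95.9 m: t = x / v_x = 95.9 / 77.17 = 1.243 s.
y = v_y0 t − ½ g t² = 19.10×1.243 − 4.900×1.243² = 16.2 m.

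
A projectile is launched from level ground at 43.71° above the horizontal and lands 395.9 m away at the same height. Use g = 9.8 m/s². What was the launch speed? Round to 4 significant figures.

On level ground, R = v₀² sin(2θ) / g, so v₀ = √(R g / sin 2θ).
sin(2 × 43.71°) = 0.9990.
v₀ = √(395.9 × 9.8 / 0.9990) = √3883.7 = 62.32 m/s.

62.32 m/s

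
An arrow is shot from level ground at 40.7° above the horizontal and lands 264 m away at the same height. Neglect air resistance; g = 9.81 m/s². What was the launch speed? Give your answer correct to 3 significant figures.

51.2 m/s

On level ground, R = v₀² sin(2θ) / g, so v₀ = √(R g / sin 2θ).
sin(2 × 40.7°) = 0.9888.
v₀ = √(264 × 9.81 / 0.9888) = √2619 = 51.2 m/s.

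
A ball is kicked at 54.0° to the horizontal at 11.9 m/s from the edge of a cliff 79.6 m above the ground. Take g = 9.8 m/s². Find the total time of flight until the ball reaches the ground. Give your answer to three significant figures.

5.13 s

Vertical component: v_y = 11.9 sin 54.0° = 9.627 m/s.
Taking up as positive with launch at y = 79.6 m, landing at y = 0: 0 = 79.6 + 9.627 t − ½(9.8) t².
Solving 4.900 t² − 9.627 t − 79.6 = 0 gives t = [9.627 + √(9.627² + 4·4.900·79.6)] / 9.800 = 5.13 s.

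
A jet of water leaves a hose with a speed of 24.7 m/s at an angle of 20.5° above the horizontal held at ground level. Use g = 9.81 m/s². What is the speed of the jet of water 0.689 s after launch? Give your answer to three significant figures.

23.2 m/s

v_x = 24.7 cos 20.5° = 23.14 m/s (constant).
v_y(t) = 24.7 sin 20.5° − g t = 8.650 − 9.81 × 0.689 = 1.891 m/s.
Speed = √(v_x² + v_y²) = √(535.5 + 3.576) = 23.2 m/s.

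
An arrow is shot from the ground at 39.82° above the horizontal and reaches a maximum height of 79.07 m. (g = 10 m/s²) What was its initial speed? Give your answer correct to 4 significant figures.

62.10 m/s

At maximum height v_y = 0, so (v₀ sin θ)² = 2 g H.
v₀ sin 39.82° = √(2 × 10 × 79.07) = 39.767 m/s.
v₀ = 39.767 / sin 39.82° = 39.767 / 0.6404 = 62.10 m/s.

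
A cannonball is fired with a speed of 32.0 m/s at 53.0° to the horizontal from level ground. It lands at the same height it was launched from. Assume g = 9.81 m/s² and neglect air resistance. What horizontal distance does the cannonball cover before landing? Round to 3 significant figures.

100 m

For level ground, R = v₀² sin(2θ) / g.
sin(2 × 53.0°) = sin 106.0° = 0.9613.
R = (32.0)² × 0.9613 / 9.81 = 100 m.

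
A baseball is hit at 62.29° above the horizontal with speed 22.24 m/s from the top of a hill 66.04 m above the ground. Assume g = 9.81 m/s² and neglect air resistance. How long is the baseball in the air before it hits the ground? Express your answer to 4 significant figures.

6.189 s

Vertical component: v_y = 22.24 sin 62.29° = 19.689 m/s.
Taking up as positive with launch at y = 66.04 m, landing at y = 0: 0 = 66.04 + 19.689 t − ½(9.81) t².
Solving 4.905 t² − 19.689 t − 66.04 = 0 gives t = [19.689 + √(19.689² + 4·4.905·66.04)] / 9.810 = 6.189 s.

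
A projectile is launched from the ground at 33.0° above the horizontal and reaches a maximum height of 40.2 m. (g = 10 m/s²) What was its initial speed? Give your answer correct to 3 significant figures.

At maximum height v_y = 0, so (v₀ sin θ)² = 2 g H.
v₀ sin 33.0° = √(2 × 10 × 40.2) = 28.35 m/s.
v₀ = 28.35 / sin 33.0° = 28.35 / 0.5446 = 52.1 m/s.

52.1 m/s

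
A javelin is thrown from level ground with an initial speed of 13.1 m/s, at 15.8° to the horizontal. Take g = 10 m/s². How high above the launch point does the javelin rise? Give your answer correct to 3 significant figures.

Vertical component of launch velocity: v_y = 13.1 sin 15.8° = 3.567 m/s.
At the highest point the vertical velocity is zero, so v_y² = 2 g h_max.
h_max = (3.567)² / (2 × 10) = 12.72 / 20.00 = 0.636 m.

0.636 m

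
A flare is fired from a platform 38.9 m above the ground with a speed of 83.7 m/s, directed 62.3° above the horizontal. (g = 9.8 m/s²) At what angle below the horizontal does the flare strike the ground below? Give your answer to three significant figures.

v_x = 83.7 cos 62.3° = 38.91 m/s.
At impact |v_y| = √(v_y0² + 2 g h) = √(74.11² + 2×9.8×38.9) = 79.09 m/s.
Angle below horizontal = arctan(|v_y| / v_x) = arctan(79.09 / 38.91) = 63.8°.

63.8°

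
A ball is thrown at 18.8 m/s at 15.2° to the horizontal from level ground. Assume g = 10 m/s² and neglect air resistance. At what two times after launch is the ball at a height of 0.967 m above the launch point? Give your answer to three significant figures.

v_y0 = 18.8 sin 15.2° = 4.929 m/s.
Set y = v_y0 t − ½ g t² = 0.967: 5.000 t² − 4.929 t + 0.967 = 0.
t = [4.929 ± √(24.30 − 19.34)] / 10 = (4.929 ± 2.227) / 10, giving t = 0.270 s or t = 0.716 s.
So the ball is at 0.967 m at t = 0.270 s (rising) and t = 0.716 s (falling).

0.270 s and 0.716 s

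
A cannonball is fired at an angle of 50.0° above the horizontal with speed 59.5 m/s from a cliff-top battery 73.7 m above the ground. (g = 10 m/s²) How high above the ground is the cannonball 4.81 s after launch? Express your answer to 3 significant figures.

v_y0 = 59.5 sin 50.0° = 45.58 m/s.
y(t) = 73.7 + v_y0 t − ½ g t² = 73.7 + 45.58×4.81 − ½×10×4.81² = 177 m.

177 m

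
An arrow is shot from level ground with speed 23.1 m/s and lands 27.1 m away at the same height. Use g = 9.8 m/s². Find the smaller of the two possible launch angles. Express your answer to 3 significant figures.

Level-ground range: R = v₀² sin(2θ)/g ⇒ sin 2θ = R g / v₀² = 27.1×9.8/23.1² = 0.4977.
2θ = arcsin(0.4977) = 29.85° or 180° − 29.85° = 150.15°.
So θ = 14.9° or θ = 75.1°.

14.9°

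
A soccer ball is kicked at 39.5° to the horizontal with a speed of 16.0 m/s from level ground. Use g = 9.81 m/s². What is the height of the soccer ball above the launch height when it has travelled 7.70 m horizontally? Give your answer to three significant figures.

v_x = 16.0 cos 39.5° = 12.35 m/s, v_y0 = 16.0 sin 39.5° = 10.18 m/s.
Time to reach x = 7.70 m: t = x / v_x = 7.70 / 12.35 = 0.6235 s.
y = v_y0 t − ½ g t² = 10.18×0.6235 − 4.905×0.6235² = 4.44 m.

4.44 m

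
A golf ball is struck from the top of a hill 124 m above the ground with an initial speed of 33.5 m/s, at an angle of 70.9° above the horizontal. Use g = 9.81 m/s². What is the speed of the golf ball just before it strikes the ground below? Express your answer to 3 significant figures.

v_x = 33.5 cos 70.9° = 10.96 m/s is unchanged throughout.
For the vertical component, v_y² = v_y0² + 2 g h = (31.66)² + 2×9.81×124 = 3435, so |v_y| = 58.61 m/s.
Impact speed = √(v_x² + v_y²) = √(120.1 + 3435) = 59.6 m/s.

59.6 m/s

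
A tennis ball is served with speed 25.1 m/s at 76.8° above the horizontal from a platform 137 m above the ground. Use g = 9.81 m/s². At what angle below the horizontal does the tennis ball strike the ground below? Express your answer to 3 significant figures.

v_x = 25.1 cos 76.8° = 5.732 m/s.
At impact |v_y| = √(v_y0² + 2 g h) = √(24.44² + 2×9.81×137) = 57.32 m/s.
Angle below horizontal = arctan(|v_y| / v_x) = arctan(57.32 / 5.732) = 84.3°.

84.3°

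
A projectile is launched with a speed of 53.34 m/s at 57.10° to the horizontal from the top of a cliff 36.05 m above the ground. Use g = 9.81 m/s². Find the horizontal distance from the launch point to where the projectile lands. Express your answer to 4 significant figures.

Components: v_x = 53.34 cos 57.10° = 28.973 m/s, v_y = 53.34 sin 57.10° = 44.785 m/s.
Vertical: 0 = 36.05 + 44.785 t − ½(9.81) t² ⇒ 4.905 t² − 44.785 t − 36.05 = 0.
t = [44.785 + √(2005.7 + 707.30)] / 9.810 = 9.8748 s.
Horizontal: R = v_x · t = 28.973 × 9.8748 = 286.1 m.

286.1 m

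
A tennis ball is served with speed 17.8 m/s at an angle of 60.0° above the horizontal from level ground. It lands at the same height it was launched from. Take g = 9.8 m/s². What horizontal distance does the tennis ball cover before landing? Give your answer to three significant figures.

28.0 m

Components: v_x = 17.8 cos 60.0° = 8.900 m/s, v_y = 17.8 sin 60.0° = 15.42 m/s.
Time of flight (same landing height): t = 2 v_y / g = 2 × 15.42 / 9.8 = 3.147 s.
Range: R = v_x · t = 8.900 × 3.147 = 28.0 m.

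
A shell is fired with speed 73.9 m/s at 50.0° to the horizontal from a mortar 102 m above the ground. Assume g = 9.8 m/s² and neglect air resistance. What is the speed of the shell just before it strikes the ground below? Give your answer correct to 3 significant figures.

v_x = 73.9 cos 50.0° = 47.50 m/s is unchanged throughout.
For the vertical component, v_y² = v_y0² + 2 g h = (56.61)² + 2×9.8×102 = 5204, so |v_y| = 72.14 m/s.
Impact speed = √(v_x² + v_y²) = √(2256 + 5204) = 86.4 m/s.

86.4 m/s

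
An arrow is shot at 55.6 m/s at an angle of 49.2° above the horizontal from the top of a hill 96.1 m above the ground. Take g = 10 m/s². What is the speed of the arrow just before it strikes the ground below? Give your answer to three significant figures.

70.8 m/s

v_x = 55.6 cos 49.2° = 36.33 m/s is unchanged throughout.
For the vertical component, v_y² = v_y0² + 2 g h = (42.09)² + 2×10×96.1 = 3694, so |v_y| = 60.78 m/s.
Impact speed = √(v_x² + v_y²) = √(1320 + 3694) = 70.8 m/s.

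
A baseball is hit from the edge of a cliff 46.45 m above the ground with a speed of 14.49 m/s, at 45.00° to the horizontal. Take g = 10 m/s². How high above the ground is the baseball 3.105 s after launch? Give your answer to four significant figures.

v_y0 = 14.49 sin 45.00° = 10.246 m/s.
y(t) = 46.45 + v_y0 t − ½ g t² = 46.45 + 10.246×3.105 − ½×10×3.105² = 30.06 m.

30.06 m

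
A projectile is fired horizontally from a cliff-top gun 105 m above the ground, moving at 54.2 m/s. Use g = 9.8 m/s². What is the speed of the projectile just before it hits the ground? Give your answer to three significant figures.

Fall time: t = √(2 × 105 / 9.8) = 4.629 s.
At impact: v_x = 54.2 m/s (unchanged), v_y = g t = 9.8 × 4.629 = 45.36 m/s.
Speed = √(v_x² + v_y²) = √(2938 + 2058) = 70.7 m/s.

70.7 m/s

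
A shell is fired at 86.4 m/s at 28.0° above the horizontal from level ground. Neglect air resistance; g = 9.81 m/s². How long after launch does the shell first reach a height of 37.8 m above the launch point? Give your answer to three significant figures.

1.07 s

v_y0 = 86.4 sin 28.0° = 40.56 m/s.
Set y = v_y0 t − ½ g t² = 37.8: 4.905 t² − 40.56 t + 37.8 = 0.
t = [40.56 ± √(1645 − 741.6)] / 9.81 = (40.56 ± 30.06) / 9.81, giving t = 1.07 s or t = 7.20 s.
The shell is on the way up at the first time, so t = 1.07 s.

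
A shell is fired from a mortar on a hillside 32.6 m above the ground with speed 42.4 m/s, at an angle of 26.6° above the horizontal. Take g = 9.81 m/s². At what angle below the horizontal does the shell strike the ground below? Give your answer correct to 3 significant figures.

39.8°

v_x = 42.4 cos 26.6° = 37.91 m/s.
At impact |v_y| = √(v_y0² + 2 g h) = √(18.98² + 2×9.81×32.6) = 31.62 m/s.
Angle below horizontal = arctan(|v_y| / v_x) = arctan(31.62 / 37.91) = 39.8°.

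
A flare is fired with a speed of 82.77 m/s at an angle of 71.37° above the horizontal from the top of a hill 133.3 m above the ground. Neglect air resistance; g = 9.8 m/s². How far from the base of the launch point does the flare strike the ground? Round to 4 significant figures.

Components: v_x = 82.77 cos 71.37° = 26.441 m/s, v_y = 82.77 sin 71.37° = 78.433 m/s.
Vertical: 0 = 133.3 + 78.433 t − ½(9.8) t² ⇒ 4.900 t² − 78.433 t − 133.3 = 0.
t = [78.433 + √(6151.7 + 2612.7)] / 9.800 = 17.556 s.
Horizontal: R = v_x · t = 26.441 × 17.556 = 464.2 m.

464.2 m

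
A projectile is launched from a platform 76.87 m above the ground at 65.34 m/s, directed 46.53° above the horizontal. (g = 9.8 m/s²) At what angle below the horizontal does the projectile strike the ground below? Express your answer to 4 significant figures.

v_x = 65.34 cos 46.53° = 44.952 m/s.
At impact |v_y| = √(v_y0² + 2 g h) = √(47.420² + 2×9.8×76.87) = 61.281 m/s.
Angle below horizontal = arctan(|v_y| / v_x) = arctan(61.281 / 44.952) = 53.74°.

53.74°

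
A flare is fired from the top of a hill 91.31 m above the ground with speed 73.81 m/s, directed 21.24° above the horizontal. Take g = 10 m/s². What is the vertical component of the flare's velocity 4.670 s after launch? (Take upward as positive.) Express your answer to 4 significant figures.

Initial vertical component: v_y0 = 73.81 sin 21.24° = 26.740 m/s.
v_y(t) = v_y0 − g t = 26.740 − 10 × 4.670 = -19.96 m/s.

-19.96 m/s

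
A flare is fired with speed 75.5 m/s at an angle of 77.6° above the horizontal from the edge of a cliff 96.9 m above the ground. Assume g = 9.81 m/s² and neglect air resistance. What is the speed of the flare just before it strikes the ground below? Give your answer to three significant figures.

v_x = 75.5 cos 77.6° = 16.21 m/s is unchanged throughout.
For the vertical component, v_y² = v_y0² + 2 g h = (73.74)² + 2×9.81×96.9 = 7339, so |v_y| = 85.67 m/s.
Impact speed = √(v_x² + v_y²) = √(262.8 + 7339) = 87.2 m/s.

87.2 m/s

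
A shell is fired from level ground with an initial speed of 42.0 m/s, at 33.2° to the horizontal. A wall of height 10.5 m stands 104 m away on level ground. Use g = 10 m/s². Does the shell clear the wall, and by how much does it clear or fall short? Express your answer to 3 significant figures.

v_x = 42.0 cos 33.2° = 35.14 m/s; v_y0 = 42.0 sin 33.2° = 23.00 m/s.
Time to reach the wall: t = 104 / 35.14 = 2.960 s.
Height at that point: y = 23.00×2.960 − 5.000×2.960² = 24.27 m.
That is 24.27 − 10.5 = 13.8 m above the top of the wall, so the shell clears it.

Yes — it clears the wall by 13.8 m.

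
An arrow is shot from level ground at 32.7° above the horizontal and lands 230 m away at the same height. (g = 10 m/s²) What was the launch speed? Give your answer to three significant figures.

50.3 m/s

On level ground, R = v₀² sin(2θ) / g, so v₀ = √(R g / sin 2θ).
sin(2 × 32.7°) = 0.9092.
v₀ = √(230 × 10 / 0.9092) = √2530 = 50.3 m/s.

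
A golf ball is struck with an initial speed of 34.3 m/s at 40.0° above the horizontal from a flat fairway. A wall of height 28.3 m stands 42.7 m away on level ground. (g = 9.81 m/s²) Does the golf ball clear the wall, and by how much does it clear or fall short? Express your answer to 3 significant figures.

v_x = 34.3 cos 40.0° = 26.28 m/s; v_y0 = 34.3 sin 40.0° = 22.05 m/s.
Time to reach the wall: t = 42.7 / 26.28 = 1.625 s.
Height at that point: y = 22.05×1.625 − 4.905×1.625² = 22.88 m.
That is 28.3 − 22.88 = 5.42 m below the top of the wall, so the golf ball does not clear it.

No — it falls 5.42 m short of clearing the wall.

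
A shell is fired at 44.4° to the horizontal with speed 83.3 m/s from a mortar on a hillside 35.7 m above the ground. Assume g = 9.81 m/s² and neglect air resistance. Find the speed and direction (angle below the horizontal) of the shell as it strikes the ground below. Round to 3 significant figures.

87.4 m/s at 47.1° below the horizontal

v_x = 83.3 cos 44.4° = 59.52 m/s (constant).
|v_y| at impact = √((58.28)² + 2×9.81×35.7) = 64.01 m/s.
Speed = √(59.52² + 64.01²) = 87.4 m/s; angle = arctan(64.01/59.52) = 47.1° below horizontal.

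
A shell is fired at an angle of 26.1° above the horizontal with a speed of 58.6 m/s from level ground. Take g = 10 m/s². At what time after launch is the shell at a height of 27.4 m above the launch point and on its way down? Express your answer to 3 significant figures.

v_y0 = 58.6 sin 26.1° = 25.78 m/s.
Set y = v_y0 t − ½ g t² = 27.4: 5.000 t² − 25.78 t + 27.4 = 0.
t = [25.78 ± √(664.6 − 548.0)] / 10 = (25.78 ± 10.80) / 10, giving t = 1.50 s or t = 3.66 s.
On the way down corresponds to the larger root: t = 3.66 s.

3.66 s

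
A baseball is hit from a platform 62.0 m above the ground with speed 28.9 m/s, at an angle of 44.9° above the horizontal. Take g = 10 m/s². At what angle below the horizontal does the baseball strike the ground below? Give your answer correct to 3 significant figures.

v_x = 28.9 cos 44.9° = 20.47 m/s.
At impact |v_y| = √(v_y0² + 2 g h) = √(20.40² + 2×10×62.0) = 40.70 m/s.
Angle below horizontal = arctan(|v_y| / v_x) = arctan(40.70 / 20.47) = 63.3°.

63.3°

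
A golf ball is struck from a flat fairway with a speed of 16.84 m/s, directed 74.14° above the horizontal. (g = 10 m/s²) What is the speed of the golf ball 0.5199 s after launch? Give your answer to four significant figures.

v_x = 16.84 cos 74.14° = 4.6022 m/s (constant).
v_y(t) = 16.84 sin 74.14° − g t = 16.199 − 10 × 0.5199 = 11.000 m/s.
Speed = √(v_x² + v_y²) = √(21.180 + 121.00) = 11.92 m/s.

11.92 m/s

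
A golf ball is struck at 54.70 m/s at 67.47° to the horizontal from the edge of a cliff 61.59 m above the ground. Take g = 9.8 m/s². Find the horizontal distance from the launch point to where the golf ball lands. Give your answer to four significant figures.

Components: v_x = 54.70 cos 67.47° = 20.959 m/s, v_y = 54.70 sin 67.47° = 50.525 m/s.
Vertical: 0 = 61.59 + 50.525 t − ½(9.8) t² ⇒ 4.900 t² − 50.525 t − 61.59 = 0.
t = [50.525 + √(2552.8 + 1207.2)] / 9.800 = 11.413 s.
Horizontal: R = v_x · t = 20.959 × 11.413 = 239.2 m.

239.2 m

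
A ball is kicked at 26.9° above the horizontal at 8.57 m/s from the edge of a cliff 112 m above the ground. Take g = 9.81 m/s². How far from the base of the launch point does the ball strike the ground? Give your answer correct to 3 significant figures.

39.7 m

Components: v_x = 8.57 cos 26.9° = 7.643 m/s, v_y = 8.57 sin 26.9° = 3.877 m/s.
Vertical: 0 = 112 + 3.877 t − ½(9.81) t² ⇒ 4.905 t² − 3.877 t − 112 = 0.
t = [3.877 + √(15.03 + 2197)] / 9.810 = 5.190 s.
Horizontal: R = v_x · t = 7.643 × 5.190 = 39.7 m.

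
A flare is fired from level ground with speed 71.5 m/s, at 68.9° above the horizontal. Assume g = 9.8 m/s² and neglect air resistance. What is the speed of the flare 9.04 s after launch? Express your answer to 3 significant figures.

33.8 m/s

v_x = 71.5 cos 68.9° = 25.74 m/s (constant).
v_y(t) = 71.5 sin 68.9° − g t = 66.71 − 9.8 × 9.04 = -21.88 m/s.
Speed = √(v_x² + v_y²) = √(662.5 + 478.7) = 33.8 m/s.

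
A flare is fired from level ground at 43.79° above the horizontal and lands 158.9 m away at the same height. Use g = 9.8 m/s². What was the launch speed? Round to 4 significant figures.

On level ground, R = v₀² sin(2θ) / g, so v₀ = √(R g / sin 2θ).
sin(2 × 43.79°) = 0.9991.
v₀ = √(158.9 × 9.8 / 0.9991) = √1558.6 = 39.48 m/s.

39.48 m/s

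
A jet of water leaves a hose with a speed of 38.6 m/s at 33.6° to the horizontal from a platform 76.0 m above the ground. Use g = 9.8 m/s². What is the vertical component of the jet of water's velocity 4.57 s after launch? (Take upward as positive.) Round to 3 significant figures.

Initial vertical component: v_y0 = 38.6 sin 33.6° = 21.36 m/s.
v_y(t) = v_y0 − g t = 21.36 − 9.8 × 4.57 = -23.4 m/s.

-23.4 m/s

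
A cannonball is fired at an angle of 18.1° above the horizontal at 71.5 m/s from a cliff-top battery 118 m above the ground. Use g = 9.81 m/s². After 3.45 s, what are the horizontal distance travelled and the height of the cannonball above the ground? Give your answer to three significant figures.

v_x = 71.5 cos 18.1° = 67.96 m/s; v_y0 = 71.5 sin 18.1° = 22.21 m/s.
x = v_x t = 67.96 × 3.45 = 234 m.
y = 118 + v_y0 t − ½ g t² = 136 m.

x = 234 m, y = 136 m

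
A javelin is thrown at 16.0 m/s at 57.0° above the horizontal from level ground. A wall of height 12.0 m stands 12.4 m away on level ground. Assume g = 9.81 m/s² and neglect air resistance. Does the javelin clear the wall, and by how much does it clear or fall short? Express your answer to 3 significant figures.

v_x = 16.0 cos 57.0° = 8.714 m/s; v_y0 = 16.0 sin 57.0° = 13.42 m/s.
Time to reach the wall: t = 12.4 / 8.714 = 1.423 s.
Height at that point: y = 13.42×1.423 − 4.905×1.423² = 9.164 m.
That is 12.0 − 9.164 = 2.84 m below the top of the wall, so the javelin does not clear it.

No — it falls 2.84 m short of clearing the wall.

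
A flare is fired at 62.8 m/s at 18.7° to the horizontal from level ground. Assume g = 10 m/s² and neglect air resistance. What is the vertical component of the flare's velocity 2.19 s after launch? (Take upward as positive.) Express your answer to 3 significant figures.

-1.77 m/s

Initial vertical component: v_y0 = 62.8 sin 18.7° = 20.13 m/s.
v_y(t) = v_y0 − g t = 20.13 − 10 × 2.19 = -1.77 m/s.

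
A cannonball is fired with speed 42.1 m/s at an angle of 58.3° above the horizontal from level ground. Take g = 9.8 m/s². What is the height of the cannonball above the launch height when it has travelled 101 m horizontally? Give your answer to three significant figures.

61.4 m

v_x = 42.1 cos 58.3° = 22.12 m/s, v_y0 = 42.1 sin 58.3° = 35.82 m/s.
Time to reach x = 101 m: t = x / v_x = 101 / 22.12 = 4.566 s.
y = v_y0 t − ½ g t² = 35.82×4.566 − 4.900×4.566² = 61.4 m.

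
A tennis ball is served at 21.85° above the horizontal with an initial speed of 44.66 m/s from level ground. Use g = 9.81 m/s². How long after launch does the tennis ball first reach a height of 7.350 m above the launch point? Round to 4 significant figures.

v_y0 = 44.66 sin 21.85° = 16.621 m/s.
Set y = v_y0 t − ½ g t² = 7.350: 4.905 t² − 16.621 t + 7.350 = 0.
t = [16.621 ± √(276.26 − 144.21)] / 9.81 = (16.621 ± 11.491) / 9.81, giving t = 0.5229 s or t = 2.866 s.
The tennis ball is on the way up at the first time, so t = 0.5229 s.

0.5229 s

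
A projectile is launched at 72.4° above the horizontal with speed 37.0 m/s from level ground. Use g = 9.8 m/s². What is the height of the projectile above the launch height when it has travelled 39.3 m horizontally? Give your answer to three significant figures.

v_x = 37.0 cos 72.4° = 11.19 m/s, v_y0 = 37.0 sin 72.4° = 35.27 m/s.
Time to reach x = 39.3 m: t = x / v_x = 39.3 / 11.19 = 3.512 s.
y = v_y0 t − ½ g t² = 35.27×3.512 − 4.900×3.512² = 63.4 m.

63.4 m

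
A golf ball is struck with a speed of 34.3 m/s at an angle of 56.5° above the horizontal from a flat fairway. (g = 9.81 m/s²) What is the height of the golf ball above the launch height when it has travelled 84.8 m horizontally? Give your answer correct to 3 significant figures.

v_x = 34.3 cos 56.5° = 18.93 m/s, v_y0 = 34.3 sin 56.5° = 28.60 m/s.
Time to reach x = 84.8 m: t = x / v_x = 84.8 / 18.93 = 4.480 s.
y = v_y0 t − ½ g t² = 28.60×4.480 − 4.905×4.480² = 29.7 m.

29.7 m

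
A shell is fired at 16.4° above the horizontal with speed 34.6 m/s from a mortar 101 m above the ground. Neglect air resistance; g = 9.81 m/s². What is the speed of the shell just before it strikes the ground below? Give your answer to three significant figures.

v_x = 34.6 cos 16.4° = 33.19 m/s is unchanged throughout.
For the vertical component, v_y² = v_y0² + 2 g h = (9.769)² + 2×9.81×101 = 2077, so |v_y| = 45.57 m/s.
Impact speed = √(v_x² + v_y²) = √(1102 + 2077) = 56.4 m/s.

56.4 m/s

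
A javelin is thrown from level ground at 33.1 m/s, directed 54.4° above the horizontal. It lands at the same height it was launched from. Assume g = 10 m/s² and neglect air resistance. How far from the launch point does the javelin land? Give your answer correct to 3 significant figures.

104 m

Components: v_x = 33.1 cos 54.4° = 19.27 m/s, v_y = 33.1 sin 54.4° = 26.91 m/s.
Time of flight (same landing height): t = 2 v_y / g = 2 × 26.91 / 10 = 5.382 s.
Range: R = v_x · t = 19.27 × 5.382 = 104 m.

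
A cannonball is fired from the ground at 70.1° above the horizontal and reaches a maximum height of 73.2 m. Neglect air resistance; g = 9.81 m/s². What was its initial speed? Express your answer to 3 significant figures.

At maximum height v_y = 0, so (v₀ sin θ)² = 2 g H.
v₀ sin 70.1° = √(2 × 9.81 × 73.2) = 37.90 m/s.
v₀ = 37.90 / sin 70.1° = 37.90 / 0.9403 = 40.3 m/s.

40.3 m/s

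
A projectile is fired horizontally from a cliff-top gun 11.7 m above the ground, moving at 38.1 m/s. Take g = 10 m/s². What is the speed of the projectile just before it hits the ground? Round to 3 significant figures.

Fall time: t = √(2 × 11.7 / 10) = 1.530 s.
At impact: v_x = 38.1 m/s (unchanged), v_y = g t = 10 × 1.530 = 15.30 m/s.
Speed = √(v_x² + v_y²) = √(1452 + 234.1) = 41.1 m/s.

41.1 m/s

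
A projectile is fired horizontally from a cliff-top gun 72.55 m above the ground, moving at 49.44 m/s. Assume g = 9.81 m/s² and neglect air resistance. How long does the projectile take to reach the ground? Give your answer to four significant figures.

3.846 s

The horizontal speed doesn't affect the fall. With v_y0 = 0, h = ½ g t².
t = √(2 × 72.55 / 9.81) = √14.791 = 3.846 s.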